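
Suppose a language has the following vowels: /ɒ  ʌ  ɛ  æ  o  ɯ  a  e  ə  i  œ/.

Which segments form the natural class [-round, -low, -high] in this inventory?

Checking each segment against [-round], [-low], [-high]: /ʌ/ (mid back unrounded lax vowel), /ɛ/ (mid front unrounded lax vowel), /e/ (mid front unrounded tense vowel), /ə/ (mid central vowel (schwa)) satisfy every feature; every other segment in the inventory fails at least one.

ʌ, ɛ, e, ə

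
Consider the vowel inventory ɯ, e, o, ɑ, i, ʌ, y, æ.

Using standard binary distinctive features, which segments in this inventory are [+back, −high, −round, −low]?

ʌ

First, the [+back] segments are /ɯ, o, ɑ, ʌ/.
Within that set, [−high] gives /o, ɑ, ʌ/.
Then [−round] gives /ɑ, ʌ/.
Of those, [−low] leaves /ʌ/.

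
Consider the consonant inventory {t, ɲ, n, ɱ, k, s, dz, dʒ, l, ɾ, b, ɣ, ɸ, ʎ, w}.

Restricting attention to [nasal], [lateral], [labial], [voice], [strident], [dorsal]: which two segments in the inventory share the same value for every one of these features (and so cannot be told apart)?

dʒ, dz

Both /dʒ/ and /dz/ are [−nasal], [−lateral], [−labial], [+voice], [+strident], [−dorsal]. Since the list omits [anterior] and [distributed] — which do distinguish the voiced postalveolar affricate from the voiced alveolar affricate — this pair collapses; all other pairs remain distinct.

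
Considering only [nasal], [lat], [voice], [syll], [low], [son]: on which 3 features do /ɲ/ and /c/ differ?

The two segments share [−lateral], [−syllabic], [−low]. The only features from the list on which they differ: /ɲ/ is [+sonorant] while /c/ is [−sonorant]; /ɲ/ is [+voice] while /c/ is [−voice]; /ɲ/ is [+nasal] while /c/ is [−nasal].

[sonorant], [voice], [nasal]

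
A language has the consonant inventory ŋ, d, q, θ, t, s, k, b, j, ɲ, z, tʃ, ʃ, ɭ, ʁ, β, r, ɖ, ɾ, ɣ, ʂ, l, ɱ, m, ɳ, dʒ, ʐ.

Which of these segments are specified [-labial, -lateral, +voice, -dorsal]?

d, z, r, ɖ, ɾ, ɳ, dʒ, ʐ

Checking each segment against [-labial], [-lateral], [+voice], [-dorsal]: /d/ (voiced alveolar stop), /z/ (voiced alveolar fricative), /r/ (alveolar trill), /ɖ/ (voiced retroflex stop), /ɾ/ (alveolar tap), /ɳ/ (retroflex nasal), among others, satisfy every feature; every other segment in the inventory fails at least one.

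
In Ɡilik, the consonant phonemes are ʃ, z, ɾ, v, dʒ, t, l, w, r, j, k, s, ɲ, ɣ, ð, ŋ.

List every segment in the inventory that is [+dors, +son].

Eliminate segments failing any feature: /ʃ, z, ɾ, v, dʒ, t, l, r, s, ð/ are [−dorsal]; /k, ɣ/ are [−sonorant]. The remaining /w, j, ɲ, ŋ/ satisfy [+dorsal], [+sonorant].

w, j, ɲ, ŋ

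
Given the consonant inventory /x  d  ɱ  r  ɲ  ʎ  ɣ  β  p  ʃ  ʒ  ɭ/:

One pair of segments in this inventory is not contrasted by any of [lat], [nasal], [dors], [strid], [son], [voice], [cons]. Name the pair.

Both /d/ and /β/ are [−lateral], [−nasal], [−dorsal], [−strident], [−sonorant], [+voice], [+consonantal]. Since the list omits [continuant], [labial] and [coronal] — which do distinguish the voiced alveolar stop from the voiced bilabial fricative — this pair collapses; all other pairs remain distinct.

d, β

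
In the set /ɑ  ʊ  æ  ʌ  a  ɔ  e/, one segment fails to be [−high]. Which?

Every segment except /ʊ/ is [−high]. /ʊ/ (high back rounded lax vowel) is [+high], so it is the exception.

ʊ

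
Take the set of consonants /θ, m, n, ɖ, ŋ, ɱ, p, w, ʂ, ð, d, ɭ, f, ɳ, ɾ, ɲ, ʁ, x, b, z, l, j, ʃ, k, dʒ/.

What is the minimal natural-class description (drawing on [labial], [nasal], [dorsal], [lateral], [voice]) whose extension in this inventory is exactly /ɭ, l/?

/ɭ, l/ are exactly the [+lateral] segments in the inventory, so a single feature suffices.

[+lateral]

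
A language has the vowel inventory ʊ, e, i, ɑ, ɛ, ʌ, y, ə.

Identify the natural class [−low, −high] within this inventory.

e, ɛ, ʌ, ə

Checking each segment against [−low], [−high]: /e/ (mid front unrounded tense vowel), /ɛ/ (mid front unrounded lax vowel), /ʌ/ (mid back unrounded lax vowel), /ə/ (mid central vowel (schwa)) satisfy every feature; every other segment in the inventory fails at least one.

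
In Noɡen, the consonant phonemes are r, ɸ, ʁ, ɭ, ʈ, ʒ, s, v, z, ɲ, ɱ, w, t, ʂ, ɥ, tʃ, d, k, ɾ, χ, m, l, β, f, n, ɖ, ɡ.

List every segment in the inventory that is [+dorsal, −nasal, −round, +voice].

ʁ, ɡ

The [+dorsal] segments are /ʁ, ɲ, w, ɥ, k, χ, ɡ/.
Intersecting with [−nasal] gives /ʁ, w, ɥ, k, χ, ɡ/.
Of those, [−round] gives /ʁ, k, χ, ɡ/.
Among these, [+voice] leaves /ʁ, ɡ/.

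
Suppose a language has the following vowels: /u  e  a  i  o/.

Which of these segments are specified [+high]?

The feature [high] marks segments produced with the tongue body raised. In this inventory /u, i/ have that property, so they are [+high]; /e, a, o/ are [−high].

u, i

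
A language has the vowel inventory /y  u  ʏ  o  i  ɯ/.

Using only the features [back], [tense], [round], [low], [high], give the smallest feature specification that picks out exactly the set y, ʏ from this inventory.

Every target segment is [-back], [+round]; each remaining inventory member fails at least one of these. Each conjunct is needed — [+round] alone would also admit /u, o/; [-back] alone would also admit /i/ — and no other single listed feature has exactly this extension, so two is the minimum.

[-back, +round]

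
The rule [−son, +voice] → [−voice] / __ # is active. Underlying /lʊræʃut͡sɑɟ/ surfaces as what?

Only the final segment /ɟ/ is both word-final and matches the structural description. It is a voiced palatal stop, so [−son, +voice] holds; changing it to [−voice] with all other features held fixed yields /c/ (voiceless palatal stop). No other segment meets both the structural description and the environment, so the output is [lʊræʃut͡sɑc].

[lʊræʃut͡sɑc]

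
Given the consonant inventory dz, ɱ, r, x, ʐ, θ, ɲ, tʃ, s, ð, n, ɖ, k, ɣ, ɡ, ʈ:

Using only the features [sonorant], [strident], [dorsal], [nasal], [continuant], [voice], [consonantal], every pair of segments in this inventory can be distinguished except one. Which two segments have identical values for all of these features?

/ɱ/ (labiodental nasal) and /n/ (alveolar nasal) are both [+sonorant], [−strident], [−dorsal], [+nasal], [−continuant], [+voice], [+consonantal], so none of the listed features separates them. (They do differ in [labial] and [coronal], which are not among the given features.) Every other pair in the inventory differs on at least one listed feature.

ɱ, n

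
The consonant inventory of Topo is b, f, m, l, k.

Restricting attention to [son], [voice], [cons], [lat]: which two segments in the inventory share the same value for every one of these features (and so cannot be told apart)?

f, k

On the given features, /f/ and /k/ have an identical profile: [−sonorant], [−voice], [+consonantal], [−lateral]. No other two segments in the inventory coincide on all 4 features. (They do differ in [continuant], [labial] and [dorsal], which are not among the given features.)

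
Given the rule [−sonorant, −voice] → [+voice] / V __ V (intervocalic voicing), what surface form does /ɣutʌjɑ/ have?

Only /t/ occurs between two vowels (/u/ __ /ʌ/) and matches the structural description. It is a voiceless alveolar stop, so [−sonorant, −voice] holds; changing it to [+voice] with all other features held fixed yields /d/ (voiced alveolar stop). No other segment meets both the structural description and the environment, so the output is [ɣudʌjɑ].

[ɣudʌjɑ]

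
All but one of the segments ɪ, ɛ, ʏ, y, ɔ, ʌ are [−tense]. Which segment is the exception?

y

Every segment except /y/ is [−tense]. /y/ (high front rounded tense vowel) is [+tense], so it is the exception.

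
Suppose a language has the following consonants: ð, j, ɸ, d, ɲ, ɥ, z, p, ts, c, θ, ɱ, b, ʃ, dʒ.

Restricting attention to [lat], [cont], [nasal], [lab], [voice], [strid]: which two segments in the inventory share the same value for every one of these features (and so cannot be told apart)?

ð, j

/ð/ (voiced dental fricative) and /j/ (palatal glide) are both [−lateral], [+continuant], [−nasal], [−labial], [+voice], [−strident], so none of the listed features separates them. (They do differ in [sonorant] and [dorsal], which are not among the given features.) Every other pair in the inventory differs on at least one listed feature.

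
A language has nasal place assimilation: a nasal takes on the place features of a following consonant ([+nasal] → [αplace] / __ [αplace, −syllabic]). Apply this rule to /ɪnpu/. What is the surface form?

[ɪmpu]

The only nasal preceding a consonant is /n/ before /p/. /p/ is [+labial], so /n/ → /m/, giving [ɪmpu].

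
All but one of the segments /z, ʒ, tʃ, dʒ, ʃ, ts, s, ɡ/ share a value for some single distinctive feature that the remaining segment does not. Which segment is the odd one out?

ɡ

[strident] (equivalently [coronal], [dorsal]) groups all but one: /ʃ, dʒ, z, ts, ʒ, s, tʃ/ share [+strident] while /ɡ/ (voiced velar stop) alone is [−strident]. Removing any other segment would not leave a single-feature class that excludes it.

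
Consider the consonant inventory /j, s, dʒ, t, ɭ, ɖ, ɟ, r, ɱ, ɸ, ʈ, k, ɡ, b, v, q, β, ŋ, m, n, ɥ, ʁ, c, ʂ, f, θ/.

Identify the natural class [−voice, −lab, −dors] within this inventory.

s, t, ʈ, ʂ, θ

Checking each segment against [−voice], [−labial], [−dorsal]: /s/ (voiceless alveolar fricative), /t/ (voiceless alveolar stop), /ʈ/ (voiceless retroflex stop), /ʂ/ (voiceless retroflex fricative), /θ/ (voiceless dental fricative) satisfy every feature; every other segment in the inventory fails at least one.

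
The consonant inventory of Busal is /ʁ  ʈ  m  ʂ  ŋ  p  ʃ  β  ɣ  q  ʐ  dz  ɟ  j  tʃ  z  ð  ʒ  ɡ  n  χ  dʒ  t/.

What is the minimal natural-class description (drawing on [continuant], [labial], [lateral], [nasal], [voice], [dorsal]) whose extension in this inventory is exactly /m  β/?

/m, β/ are all [+voice], [+labial], and no other segment in the inventory matches both values. Dropping any one of them over-generates: [+labial] alone would also admit /p/; [+voice] alone would also admit /ʁ, ŋ, ɣ, ʐ, …/. No other single listed feature picks out exactly this set either, so fewer than two features will not do.

[+voice, +labial]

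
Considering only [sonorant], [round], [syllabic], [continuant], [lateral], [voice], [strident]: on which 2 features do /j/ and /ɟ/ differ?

/j/ (palatal glide) and /ɟ/ (voiced palatal stop) agree on [−round], [−syllabic], [−lateral], [+voice], [−strident]. They differ on [sonorant] (/j/ [+], /ɟ/ [−]), [continuant] (/j/ [+], /ɟ/ [−]).

[sonorant], [continuant]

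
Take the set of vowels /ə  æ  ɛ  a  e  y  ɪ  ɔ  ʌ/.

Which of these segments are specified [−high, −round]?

ə, æ, ɛ, a, e, ʌ

First, the [−high] segments are /ə, æ, ɛ, a, e, ɔ, ʌ/.
Within that set, [−round] leaves /ə, æ, ɛ, a, e, ʌ/.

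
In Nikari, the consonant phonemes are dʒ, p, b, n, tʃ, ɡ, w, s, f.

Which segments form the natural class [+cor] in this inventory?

The [+coronal] segments here are /dʒ, n, tʃ, s/; the remaining /p, b, ɡ, w, f/ are [−coronal].

dʒ, n, tʃ, s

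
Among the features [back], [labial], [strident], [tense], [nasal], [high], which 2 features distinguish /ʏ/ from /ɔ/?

[high], [back]

/ʏ/ (high front rounded lax vowel) and /ɔ/ (mid back rounded lax vowel) agree on [+labial], [-strident], [-tense], [-nasal]. They differ on [high] (/ʏ/ [+], /ɔ/ [-]), [back] (/ʏ/ [-], /ɔ/ [+]).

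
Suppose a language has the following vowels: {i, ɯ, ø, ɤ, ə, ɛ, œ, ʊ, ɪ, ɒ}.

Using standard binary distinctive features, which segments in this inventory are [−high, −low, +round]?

Checking each segment against [−high], [−low], [+round]: /ø/ (mid front rounded tense vowel), /œ/ (mid front rounded lax vowel) satisfy every feature; every other segment in the inventory fails at least one.

ø, œ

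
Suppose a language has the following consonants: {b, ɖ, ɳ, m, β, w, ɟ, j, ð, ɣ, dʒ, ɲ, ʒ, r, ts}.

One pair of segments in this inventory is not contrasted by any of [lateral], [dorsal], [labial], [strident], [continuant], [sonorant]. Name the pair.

On the given features, /ts/ and /dʒ/ have an identical profile: [−lateral], [−dorsal], [−labial], [+strident], [−continuant], [−sonorant]. No other two segments in the inventory coincide on all 6 features. (They do differ in [voice], [anterior] and [distributed], which are not among the given features.)

ts, dʒ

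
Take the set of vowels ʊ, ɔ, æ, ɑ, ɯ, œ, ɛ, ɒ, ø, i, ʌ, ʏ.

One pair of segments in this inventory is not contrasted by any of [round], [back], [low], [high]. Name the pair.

ø, œ

/ø/ (mid front rounded tense vowel) and /œ/ (mid front rounded lax vowel) are both [+round], [−back], [−low], [−high], so none of the listed features separates them. (They do differ in [tense], which is not among the given features.) Every other pair in the inventory differs on at least one listed feature.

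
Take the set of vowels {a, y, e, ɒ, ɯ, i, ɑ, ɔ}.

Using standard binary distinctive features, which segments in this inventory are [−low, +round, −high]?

First, the [−low] segments are /y, e, ɯ, i, ɔ/.
Within that set, [+round] gives /y, ɔ/.
Among these, [−high] leaves /ɔ/.

ɔ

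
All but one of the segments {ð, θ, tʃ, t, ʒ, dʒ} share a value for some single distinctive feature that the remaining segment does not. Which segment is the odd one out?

/tʃ, ʒ, θ, dʒ, ð/ are all [+distributed], but /t/ (voiceless alveolar stop) is [−distributed]. No other single segment can be removed to leave a set sharing one feature value that the removed segment lacks, so /t/ is the odd one out.

t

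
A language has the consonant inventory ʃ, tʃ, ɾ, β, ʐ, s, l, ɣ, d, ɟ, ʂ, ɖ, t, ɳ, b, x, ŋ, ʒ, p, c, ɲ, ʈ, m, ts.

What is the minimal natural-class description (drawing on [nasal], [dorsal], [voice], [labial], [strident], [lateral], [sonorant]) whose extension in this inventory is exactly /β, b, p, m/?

/β, b, p, m/ are exactly the [+labial] segments in the inventory, so a single feature suffices.

[+labial]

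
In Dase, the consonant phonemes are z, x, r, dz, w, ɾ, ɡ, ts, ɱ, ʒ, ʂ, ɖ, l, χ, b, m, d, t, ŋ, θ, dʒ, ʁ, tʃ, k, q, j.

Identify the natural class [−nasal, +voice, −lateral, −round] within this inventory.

Checking each segment against [−nasal], [+voice], [−lateral], [−round]: /z/ (voiced alveolar fricative), /r/ (alveolar trill), /dz/ (voiced alveolar affricate), /ɾ/ (alveolar tap), /ɡ/ (voiced velar stop), /ʒ/ (voiced postalveolar fricative), among others, satisfy every feature; every other segment in the inventory fails at least one.

z, r, dz, ɾ, ɡ, ʒ, ɖ, b, d, dʒ, ʁ, j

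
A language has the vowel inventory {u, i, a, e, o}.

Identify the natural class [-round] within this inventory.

i, a, e

The [-round] segments here are /i, a, e/; the remaining /u, o/ are [+round].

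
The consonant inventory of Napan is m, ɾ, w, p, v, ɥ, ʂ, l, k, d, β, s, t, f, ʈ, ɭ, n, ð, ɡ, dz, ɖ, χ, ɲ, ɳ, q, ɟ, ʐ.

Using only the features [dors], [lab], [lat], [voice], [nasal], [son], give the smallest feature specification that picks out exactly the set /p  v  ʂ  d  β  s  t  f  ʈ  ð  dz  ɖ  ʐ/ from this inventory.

/p, v, ʂ, d, β, s, t, f, ʈ, ð, dz, ɖ, ʐ/ are all [-sonorant], [-dorsal], and no other segment in the inventory matches both values. Dropping any one of them over-generates: [-dorsal] alone would also admit /m, ɾ, l, ɭ, …/; [-sonorant] alone would also admit /k, ɡ, χ, q, …/. No other single listed feature picks out exactly this set either, so fewer than two features will not do.

[-son, -dors]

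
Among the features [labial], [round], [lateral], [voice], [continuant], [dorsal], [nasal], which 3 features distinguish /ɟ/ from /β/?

[continuant], [labial], [dorsal]

/ɟ/ is the voiced palatal stop and /β/ is the voiced bilabial fricative. Both are [−round], [−lateral], [+voice], [−nasal]. /ɟ/ is [−continuant] while /β/ is [+continuant]; /ɟ/ is [−labial] while /β/ is [+labial]; /ɟ/ is [+dorsal] while /β/ is [−dorsal], so the distinguishing features are [continuant], [labial], [dorsal].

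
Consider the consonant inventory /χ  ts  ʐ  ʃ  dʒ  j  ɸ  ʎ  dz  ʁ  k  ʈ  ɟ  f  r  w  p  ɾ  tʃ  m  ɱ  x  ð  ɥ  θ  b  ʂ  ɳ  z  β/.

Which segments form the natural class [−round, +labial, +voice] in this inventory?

m, ɱ, b, β

Checking each segment against [−round], [+labial], [+voice]: /m/ (bilabial nasal), /ɱ/ (labiodental nasal), /b/ (voiced bilabial stop), /β/ (voiced bilabial fricative) satisfy every feature; every other segment in the inventory fails at least one.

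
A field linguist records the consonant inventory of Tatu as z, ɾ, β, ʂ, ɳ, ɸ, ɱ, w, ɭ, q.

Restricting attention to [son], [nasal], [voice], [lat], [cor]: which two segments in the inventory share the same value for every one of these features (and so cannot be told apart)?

ɸ, q

/ɸ/ (voiceless bilabial fricative) and /q/ (voiceless uvular stop) are both [-sonorant], [-nasal], [-voice], [-lateral], [-coronal], so none of the listed features separates them. (They do differ in [continuant], [labial] and [dorsal], which are not among the given features.) Every other pair in the inventory differs on at least one listed feature.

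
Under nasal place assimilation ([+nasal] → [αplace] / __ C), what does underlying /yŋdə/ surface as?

[yndə]

The only nasal preceding a consonant is /ŋ/ before /d/. /d/ is [+coronal], so /ŋ/ → /n/, giving [yndə].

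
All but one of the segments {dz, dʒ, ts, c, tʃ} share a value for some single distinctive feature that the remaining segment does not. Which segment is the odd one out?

/tʃ, ts, dz, dʒ/ are all [+delayed release], but /c/ (voiceless palatal stop) is [−delayed release]. No other single segment can be removed to leave a set sharing one feature value that the removed segment lacks, so /c/ is the odd one out.

c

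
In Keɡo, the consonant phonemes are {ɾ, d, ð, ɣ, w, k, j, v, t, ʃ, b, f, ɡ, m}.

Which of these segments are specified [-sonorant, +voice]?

Eliminate segments failing any feature: /ɾ, w, j, m/ are [+sonorant]; /k, t, ʃ, f/ are [-voice]. The remaining /d, ð, ɣ, v, b, ɡ/ satisfy [-sonorant], [+voice].

d, ð, ɣ, v, b, ɡ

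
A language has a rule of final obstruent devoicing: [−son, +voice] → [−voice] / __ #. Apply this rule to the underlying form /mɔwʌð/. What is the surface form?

[mɔwʌθ]

/ð/ satisfies [−son, +voice] and sits in __ #. The [−voice] counterpart of the voiced dental fricative is /θ/. Other segments in /mɔwʌð/ either fail the structural description or are not in the environment, so the surface form is [mɔwʌθ].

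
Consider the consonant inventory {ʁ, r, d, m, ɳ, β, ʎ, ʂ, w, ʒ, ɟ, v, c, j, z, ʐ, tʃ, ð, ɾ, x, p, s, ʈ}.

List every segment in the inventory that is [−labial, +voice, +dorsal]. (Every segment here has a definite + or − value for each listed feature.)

ʁ, ʎ, ɟ, j

Checking each segment against [−labial], [+voice], [+dorsal]: /ʁ/ (voiced uvular fricative), /ʎ/ (palatal lateral approximant), /ɟ/ (voiced palatal stop), /j/ (palatal glide) satisfy every feature; every other segment in the inventory fails at least one.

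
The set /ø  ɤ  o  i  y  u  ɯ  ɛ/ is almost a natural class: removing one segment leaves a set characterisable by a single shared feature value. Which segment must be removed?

[tense] groups all but one: /o, ø, u, i, y, ɯ, ɤ/ share [+tense] while /ɛ/ (mid front unrounded lax vowel) alone is [-tense]. Removing any other segment would not leave a single-feature class that excludes it.

ɛ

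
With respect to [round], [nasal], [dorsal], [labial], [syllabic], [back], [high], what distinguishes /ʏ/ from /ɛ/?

[labial], [round], [high]

/ʏ/ is the high front rounded lax vowel and /ɛ/ is the mid front unrounded lax vowel. Both are [-nasal], [+dorsal], [+syllabic], [-back]. /ʏ/ is [+labial] while /ɛ/ is [-labial]; /ʏ/ is [+round] while /ɛ/ is [-round]; /ʏ/ is [+high] while /ɛ/ is [-high], so the distinguishing features are [labial], [round], [high].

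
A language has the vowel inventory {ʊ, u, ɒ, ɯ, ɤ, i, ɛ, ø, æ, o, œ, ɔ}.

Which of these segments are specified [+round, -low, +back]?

ʊ, u, o, ɔ

Eliminate segments failing any feature: /ɒ/ is [+low]; /ɯ, ɤ, i, ɛ, æ/ are [-round]; /ø, œ/ are [-back]. The remaining /ʊ, u, o, ɔ/ satisfy [+round], [-low], [+back].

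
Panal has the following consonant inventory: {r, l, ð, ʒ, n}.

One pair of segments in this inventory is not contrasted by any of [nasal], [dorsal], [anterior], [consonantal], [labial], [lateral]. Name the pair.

r, ð

Both /r/ and /ð/ are [−nasal], [−dorsal], [+anterior], [+consonantal], [−labial], [−lateral]. Since the list omits [sonorant] — which does distinguish the alveolar trill from the voiced dental fricative — this pair collapses; all other pairs remain distinct.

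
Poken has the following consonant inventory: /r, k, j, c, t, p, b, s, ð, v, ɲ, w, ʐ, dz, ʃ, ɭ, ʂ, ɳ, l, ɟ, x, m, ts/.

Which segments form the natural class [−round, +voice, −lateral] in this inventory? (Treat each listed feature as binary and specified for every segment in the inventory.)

The [−round] segments are /r, k, j, c, t, p, b, s, ð, v, ɲ, ʐ, dz, ʃ, ɭ, ʂ, ɳ, l, ɟ, x, m, ts/.
Then [+voice] gives /r, j, b, ð, v, ɲ, ʐ, dz, ɭ, ɳ, l, ɟ, m/.
Then [−lateral] leaves /r, j, b, ð, v, ɲ, ʐ, dz, ɳ, ɟ, m/.

r, j, b, ð, v, ɲ, ʐ, dz, ɳ, ɟ, m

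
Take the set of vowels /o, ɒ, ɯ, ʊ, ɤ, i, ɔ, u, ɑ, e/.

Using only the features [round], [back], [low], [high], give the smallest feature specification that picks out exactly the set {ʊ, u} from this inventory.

The class [+high], [+round] has exactly /ʊ, u/ as its extension in this inventory. No smaller conjunction from the listed features achieves this: [+round] alone would also admit /o, ɒ, ɔ/; [+high] alone would also admit /ɯ, i/; and checking the remaining single features turns up none with this extension.

[+high, +round]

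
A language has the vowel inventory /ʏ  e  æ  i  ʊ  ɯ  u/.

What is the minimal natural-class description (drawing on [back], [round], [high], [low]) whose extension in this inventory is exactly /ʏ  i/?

/ʏ, i/ are all [+high], [-back], and no other segment in the inventory matches both values. Dropping any one of them over-generates: [-back] alone would also admit /e, æ/; [+high] alone would also admit /ʊ, ɯ, u/. No other single listed feature picks out exactly this set either, so fewer than two features will not do.

[+high, -back]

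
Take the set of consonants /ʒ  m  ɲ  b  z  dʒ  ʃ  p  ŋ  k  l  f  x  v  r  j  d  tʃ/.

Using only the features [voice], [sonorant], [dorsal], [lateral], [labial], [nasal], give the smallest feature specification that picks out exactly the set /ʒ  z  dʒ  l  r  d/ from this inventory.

The class [+voice], [−labial], [−dorsal] has exactly /ʒ, z, dʒ, l, r, d/ as its extension in this inventory. No smaller conjunction from the listed features achieves this: [−labial, −dorsal] alone would also admit /ʃ, tʃ/; [+voice, −dorsal] alone would also admit /m, b, v/; [+voice, −labial] alone would also admit /ɲ, ŋ, j/; and checking the remaining two-feature bundles turns up none with this extension.

[+voice, −labial, −dorsal]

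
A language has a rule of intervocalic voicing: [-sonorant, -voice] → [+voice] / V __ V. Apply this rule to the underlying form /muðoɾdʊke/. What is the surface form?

/k/ satisfies [-sonorant, -voice] and sits in V __ V. The [+voice] counterpart of the voiceless velar stop is /ɡ/. Other segments in /muðoɾdʊke/ either fail the structural description or are not in the environment, so the surface form is [muðoɾdʊɡe].

[muðoɾdʊɡe]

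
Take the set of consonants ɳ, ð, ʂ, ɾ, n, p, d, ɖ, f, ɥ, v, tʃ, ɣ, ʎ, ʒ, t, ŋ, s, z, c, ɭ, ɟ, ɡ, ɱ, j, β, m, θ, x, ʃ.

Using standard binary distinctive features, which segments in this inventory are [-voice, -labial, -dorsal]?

Eliminate segments failing any feature: /ɳ, ð, ɾ, n, d, ɖ, ɥ, v, ɣ, ʎ, ʒ, ŋ, z, ɭ, ɟ, ɡ, ɱ, j, β, m/ are [+voice]; /p, f/ are [+labial]; /c, x/ are [+dorsal]. The remaining /ʂ, tʃ, t, s, θ, ʃ/ satisfy [-voice], [-labial], [-dorsal].

ʂ, tʃ, t, s, θ, ʃ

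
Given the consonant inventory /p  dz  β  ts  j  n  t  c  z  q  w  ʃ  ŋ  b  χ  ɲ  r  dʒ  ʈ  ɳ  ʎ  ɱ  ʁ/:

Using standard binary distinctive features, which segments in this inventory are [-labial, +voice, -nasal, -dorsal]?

dz, z, r, dʒ

First, the [-labial] segments are /dz, ts, j, n, t, c, z, q, ʃ, ŋ, χ, ɲ, r, dʒ, ʈ, ɳ, ʎ, ʁ/.
Within that set, [+voice] gives /dz, j, n, z, ŋ, ɲ, r, dʒ, ɳ, ʎ, ʁ/.
Then [-nasal] gives /dz, j, z, r, dʒ, ʎ, ʁ/.
Then [-dorsal] leaves /dz, z, r, dʒ/.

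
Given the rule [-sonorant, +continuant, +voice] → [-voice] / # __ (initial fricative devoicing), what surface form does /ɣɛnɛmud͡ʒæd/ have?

[xɛnɛmud͡ʒæd]

Only the initial segment /ɣ/ is both word-initial and matches the structural description. It is a voiced velar fricative, so [-sonorant, +continuant, +voice] holds; changing it to [-voice] with all other features held fixed yields /x/ (voiceless velar fricative). No other segment meets both the structural description and the environment, so the output is [xɛnɛmud͡ʒæd].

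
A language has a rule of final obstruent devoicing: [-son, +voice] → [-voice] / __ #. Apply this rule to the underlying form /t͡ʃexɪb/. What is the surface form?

[t͡ʃexɪp]

Only the final segment /b/ is both word-final and matches the structural description. It is a voiced bilabial stop, so [-son, +voice] holds; changing it to [-voice] with all other features held fixed yields /p/ (voiceless bilabial stop). No other segment meets both the structural description and the environment, so the output is [t͡ʃexɪp].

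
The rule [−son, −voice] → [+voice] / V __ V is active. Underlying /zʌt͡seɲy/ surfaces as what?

[zʌd͡zeɲy]

/t͡s/ satisfies [−son, −voice] and sits in V __ V. The [+voice] counterpart of the voiceless alveolar affricate is /d͡z/. Other segments in /zʌt͡seɲy/ either fail the structural description or are not in the environment, so the surface form is [zʌd͡zeɲy].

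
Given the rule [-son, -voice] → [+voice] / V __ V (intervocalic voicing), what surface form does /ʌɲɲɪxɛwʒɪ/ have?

The only segment in the rule's environment that also matches [-son, -voice] is /x/. Applying [+voice] turns the voiceless velar fricative into /ɣ/ (voiced velar fricative), giving [ʌɲɲɪɣɛwʒɪ].

[ʌɲɲɪɣɛwʒɪ]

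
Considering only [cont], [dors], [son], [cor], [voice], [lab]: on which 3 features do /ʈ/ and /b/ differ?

[voice], [labial], [coronal]

The two segments share [−continuant], [−dorsal], [−sonorant]. The only features from the list on which they differ: /ʈ/ is [−voice] while /b/ is [+voice]; /ʈ/ is [−labial] while /b/ is [+labial]; /ʈ/ is [+coronal] while /b/ is [−coronal].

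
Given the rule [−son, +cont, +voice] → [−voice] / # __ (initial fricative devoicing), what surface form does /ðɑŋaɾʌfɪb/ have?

Only the initial segment /ð/ is both word-initial and matches the structural description. It is a voiced dental fricative, so [−son, +cont, +voice] holds; changing it to [−voice] with all other features held fixed yields /θ/ (voiceless dental fricative). No other segment meets both the structural description and the environment, so the output is [θɑŋaɾʌfɪb].

[θɑŋaɾʌfɪb]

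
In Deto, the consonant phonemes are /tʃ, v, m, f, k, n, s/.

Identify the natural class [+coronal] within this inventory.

tʃ, n, s

The [+coronal] segments here are /tʃ, n, s/; the remaining /v, m, f, k/ are [−coronal].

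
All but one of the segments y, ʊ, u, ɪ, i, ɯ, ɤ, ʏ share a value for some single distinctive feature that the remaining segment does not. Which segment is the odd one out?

ɤ

/u, ɪ, y, ʊ, i, ʏ, ɯ/ are all [+high], but /ɤ/ (mid back unrounded tense vowel) is [-high]. No other single segment can be removed to leave a set sharing one feature value that the removed segment lacks, so /ɤ/ is the odd one out.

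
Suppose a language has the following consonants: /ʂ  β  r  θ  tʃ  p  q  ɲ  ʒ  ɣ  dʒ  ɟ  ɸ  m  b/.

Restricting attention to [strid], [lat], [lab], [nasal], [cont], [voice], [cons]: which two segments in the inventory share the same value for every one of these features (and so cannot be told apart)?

ɣ, r

/ɣ/ (voiced velar fricative) and /r/ (alveolar trill) are both [−strident], [−lateral], [−labial], [−nasal], [+continuant], [+voice], [+consonantal], so none of the listed features separates them. (They do differ in [sonorant], [coronal] and [dorsal], which are not among the given features.) Every other pair in the inventory differs on at least one listed feature.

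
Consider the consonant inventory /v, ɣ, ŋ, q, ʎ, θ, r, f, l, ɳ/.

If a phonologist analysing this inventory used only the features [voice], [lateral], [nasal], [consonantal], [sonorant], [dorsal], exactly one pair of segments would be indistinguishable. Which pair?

θ, f

/θ/ (voiceless dental fricative) and /f/ (voiceless labiodental fricative) are both [−voice], [−lateral], [−nasal], [+consonantal], [−sonorant], [−dorsal], so none of the listed features separates them. (They do differ in [labial] and [coronal], which are not among the given features.) Every other pair in the inventory differs on at least one listed feature.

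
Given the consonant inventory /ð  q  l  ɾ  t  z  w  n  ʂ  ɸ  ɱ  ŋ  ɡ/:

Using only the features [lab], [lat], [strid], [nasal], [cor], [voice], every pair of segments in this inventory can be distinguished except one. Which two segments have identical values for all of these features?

ð, ɾ

Both /ð/ and /ɾ/ are [-labial], [-lateral], [-strident], [-nasal], [+coronal], [+voice]. Since the list omits [sonorant] — which does distinguish the voiced dental fricative from the alveolar tap — this pair collapses; all other pairs remain distinct.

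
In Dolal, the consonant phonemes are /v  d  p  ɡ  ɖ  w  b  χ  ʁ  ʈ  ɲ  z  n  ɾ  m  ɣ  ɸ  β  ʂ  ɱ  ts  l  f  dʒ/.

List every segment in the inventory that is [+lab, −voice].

Checking each segment against [+labial], [−voice]: /p/ (voiceless bilabial stop), /ɸ/ (voiceless bilabial fricative), /f/ (voiceless labiodental fricative) satisfy every feature; every other segment in the inventory fails at least one.

p, ɸ, f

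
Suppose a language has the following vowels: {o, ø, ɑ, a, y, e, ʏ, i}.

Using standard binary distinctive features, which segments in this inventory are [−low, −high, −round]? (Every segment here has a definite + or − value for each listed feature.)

Checking each segment against [−low], [−high], [−round]: /e/ (mid front unrounded tense vowel) satisfies every feature; every other segment in the inventory fails at least one.

e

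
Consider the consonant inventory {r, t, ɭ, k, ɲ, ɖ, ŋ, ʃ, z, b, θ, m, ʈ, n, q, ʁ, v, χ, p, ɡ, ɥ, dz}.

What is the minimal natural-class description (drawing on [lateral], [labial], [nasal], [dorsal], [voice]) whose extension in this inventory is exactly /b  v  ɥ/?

/b, v, ɥ/ are all [+voice], [−nasal], [+labial], and no other segment in the inventory matches all three values. Dropping any one of them over-generates: [−nasal, +labial] alone would also admit /p/; [+voice, +labial] alone would also admit /m/; [+voice, −nasal] alone would also admit /r, ɭ, ɖ, z, …/. No other combination of two listed features picks out exactly this set either, so fewer than three features will not do.

[+voice, −nasal, +labial]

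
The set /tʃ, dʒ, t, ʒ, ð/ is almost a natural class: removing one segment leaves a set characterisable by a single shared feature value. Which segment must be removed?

t

The remaining segments after removing /t/ share [+distributed]; /t/ (voiceless alveolar stop) is [-distributed]. For every other candidate removal, the leftover set fails to share any single feature value that the removed segment lacks.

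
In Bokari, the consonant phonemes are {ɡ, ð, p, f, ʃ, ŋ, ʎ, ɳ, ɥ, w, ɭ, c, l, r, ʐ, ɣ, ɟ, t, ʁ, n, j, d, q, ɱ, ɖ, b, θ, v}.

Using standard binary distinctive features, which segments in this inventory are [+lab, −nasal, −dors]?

First, the [+labial] segments are /p, f, ɥ, w, ɱ, b, v/.
Among these, [−nasal] gives /p, f, ɥ, w, b, v/.
Of those, [−dorsal] leaves /p, f, b, v/.

p, f, b, v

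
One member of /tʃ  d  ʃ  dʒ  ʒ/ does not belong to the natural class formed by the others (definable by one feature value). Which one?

The remaining segments after removing /d/ share [+distributed]; /d/ (voiced alveolar stop) is [−distributed]. For every other candidate removal, the leftover set fails to share any single feature value that the removed segment lacks.

d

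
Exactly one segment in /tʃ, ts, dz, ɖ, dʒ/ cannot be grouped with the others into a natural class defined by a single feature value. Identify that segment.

ɖ

The remaining segments after removing /ɖ/ share [+delayed release]; /ɖ/ (voiced retroflex stop) is [-delayed release]. For every other candidate removal, the leftover set fails to share any single feature value that the removed segment lacks.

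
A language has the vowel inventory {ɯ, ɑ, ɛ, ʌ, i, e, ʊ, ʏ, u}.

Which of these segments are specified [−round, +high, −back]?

i

Checking each segment against [−round], [+high], [−back]: /i/ (high front unrounded tense vowel) satisfies every feature; every other segment in the inventory fails at least one.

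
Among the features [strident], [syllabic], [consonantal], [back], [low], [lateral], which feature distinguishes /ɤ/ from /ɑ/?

/ɤ/ (mid back unrounded tense vowel) and /ɑ/ (low back unrounded vowel) agree on [−strident], [+syllabic], [−consonantal], [+back], [−lateral]. They differ on [low] (/ɤ/ [−], /ɑ/ [+]).

[low]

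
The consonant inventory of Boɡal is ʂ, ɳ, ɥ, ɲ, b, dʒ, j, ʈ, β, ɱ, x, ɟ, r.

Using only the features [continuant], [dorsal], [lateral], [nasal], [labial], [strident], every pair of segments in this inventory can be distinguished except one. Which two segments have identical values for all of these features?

j, x

On the given features, /j/ and /x/ have an identical profile: [+continuant], [+dorsal], [-lateral], [-nasal], [-labial], [-strident]. No other two segments in the inventory coincide on all 6 features. (They do differ in [sonorant], [voice] and [back], which are not among the given features.)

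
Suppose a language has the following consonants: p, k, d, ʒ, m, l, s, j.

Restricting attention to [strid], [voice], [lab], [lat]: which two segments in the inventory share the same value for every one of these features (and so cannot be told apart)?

Both /j/ and /d/ are [-strident], [+voice], [-labial], [-lateral]. Since the list omits [sonorant], [continuant] and [dorsal] — which do distinguish the palatal glide from the voiced alveolar stop — this pair collapses; all other pairs remain distinct.

j, d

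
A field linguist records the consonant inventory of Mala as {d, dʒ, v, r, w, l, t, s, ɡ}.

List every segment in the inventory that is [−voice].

The [−voice] segments here are /t, s/; the remaining /d, dʒ, v, r, w, l, ɡ/ are [+voice].

t, s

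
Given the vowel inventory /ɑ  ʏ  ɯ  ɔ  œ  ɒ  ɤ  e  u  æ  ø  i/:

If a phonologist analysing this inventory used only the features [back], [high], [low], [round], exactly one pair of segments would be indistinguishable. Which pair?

ø, œ

Both /ø/ and /œ/ are [-back], [-high], [-low], [+round]. Since the list omits [tense] — which does distinguish the mid front rounded tense vowel from the mid front rounded lax vowel — this pair collapses; all other pairs remain distinct.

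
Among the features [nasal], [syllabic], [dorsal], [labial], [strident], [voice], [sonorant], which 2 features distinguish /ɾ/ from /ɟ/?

[sonorant], [dorsal]

/ɾ/ is the alveolar tap and /ɟ/ is the voiced palatal stop. Both are [−nasal], [−syllabic], [−labial], [−strident], [+voice]. /ɾ/ is [+sonorant] while /ɟ/ is [−sonorant]; /ɾ/ is [−dorsal] while /ɟ/ is [+dorsal], so the distinguishing features are [sonorant], [dorsal].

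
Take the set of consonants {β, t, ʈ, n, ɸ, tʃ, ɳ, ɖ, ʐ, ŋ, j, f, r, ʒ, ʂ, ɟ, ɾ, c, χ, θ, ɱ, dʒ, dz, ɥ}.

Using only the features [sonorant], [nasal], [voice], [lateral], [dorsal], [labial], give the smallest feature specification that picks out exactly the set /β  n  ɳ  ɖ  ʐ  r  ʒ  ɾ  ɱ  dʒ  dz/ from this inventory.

/β, n, ɳ, ɖ, ʐ, r, ʒ, ɾ, ɱ, dʒ, dz/ are all [+voice], [−dorsal], and no other segment in the inventory matches both values. Dropping any one of them over-generates: [−dorsal] alone would also admit /t, ʈ, ɸ, tʃ, …/; [+voice] alone would also admit /ŋ, j, ɟ, ɥ/. No other single listed feature picks out exactly this set either, so fewer than two features will not do.

[+voice, −dorsal]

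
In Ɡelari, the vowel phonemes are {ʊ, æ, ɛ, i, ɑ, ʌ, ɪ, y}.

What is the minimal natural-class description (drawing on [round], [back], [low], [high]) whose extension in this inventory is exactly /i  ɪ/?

The class [+high], [-round] has exactly /i, ɪ/ as its extension in this inventory. No smaller conjunction from the listed features achieves this: [-round] alone would also admit /æ, ɛ, ɑ, ʌ/; [+high] alone would also admit /ʊ, y/; and checking the remaining single features turns up none with this extension.

[+high, -round]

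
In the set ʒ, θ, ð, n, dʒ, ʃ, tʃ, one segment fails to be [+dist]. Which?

n

/tʃ, dʒ, ð, θ, ʒ, ʃ/ are all [+distributed]; /n/ (alveolar nasal) is [−distributed].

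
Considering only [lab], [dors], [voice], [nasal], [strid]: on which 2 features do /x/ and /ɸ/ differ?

[labial], [dorsal]

/x/ (voiceless velar fricative) and /ɸ/ (voiceless bilabial fricative) agree on [−voice], [−nasal], [−strident]. They differ on [labial] (/x/ [−], /ɸ/ [+]), [dorsal] (/x/ [+], /ɸ/ [−]).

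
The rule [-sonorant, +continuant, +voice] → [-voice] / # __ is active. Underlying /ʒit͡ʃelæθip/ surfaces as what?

/ʒ/ satisfies [-sonorant, +continuant, +voice] and sits in # __. The [-voice] counterpart of the voiced postalveolar fricative is /ʃ/. Other segments in /ʒit͡ʃelæθip/ either fail the structural description or are not in the environment, so the surface form is [ʃit͡ʃelæθip].

[ʃit͡ʃelæθip]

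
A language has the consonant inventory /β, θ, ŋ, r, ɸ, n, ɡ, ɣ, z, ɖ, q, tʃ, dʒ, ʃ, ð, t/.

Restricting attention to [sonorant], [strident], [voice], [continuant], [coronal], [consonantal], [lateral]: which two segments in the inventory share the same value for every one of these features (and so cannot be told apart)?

β, ɣ

/β/ (voiced bilabial fricative) and /ɣ/ (voiced velar fricative) are both [-sonorant], [-strident], [+voice], [+continuant], [-coronal], [+consonantal], [-lateral], so none of the listed features separates them. (They do differ in [labial] and [dorsal], which are not among the given features.) Every other pair in the inventory differs on at least one listed feature.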